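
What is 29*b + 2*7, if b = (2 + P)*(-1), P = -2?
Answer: 14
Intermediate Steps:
b = 0 (b = (2 - 2)*(-1) = 0*(-1) = 0)
29*b + 2*7 = 29*0 + 2*7 = 0 + 14 = 14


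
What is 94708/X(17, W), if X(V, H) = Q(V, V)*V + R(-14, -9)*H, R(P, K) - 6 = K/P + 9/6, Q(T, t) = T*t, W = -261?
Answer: 331478/9757 ≈ 33.973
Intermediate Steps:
R(P, K) = 15/2 + K/P (R(P, K) = 6 + (K/P + 9/6) = 6 + (K/P + 9*(1/6)) = 6 + (K/P + 3/2) = 6 + (3/2 + K/P) = 15/2 + K/P)
X(V, H) = V**3 + 57*H/7 (X(V, H) = (V*V)*V + (15/2 - 9/(-14))*H = V**2*V + (15/2 - 9*(-1/14))*H = V**3 + (15/2 + 9/14)*H = V**3 + 57*H/7)
94708/X(17, W) = 94708/(17**3 + (57/7)*(-261)) = 94708/(4913 - 14877/7) = 94708/(19514/7) = 94708*(7/19514) = 331478/9757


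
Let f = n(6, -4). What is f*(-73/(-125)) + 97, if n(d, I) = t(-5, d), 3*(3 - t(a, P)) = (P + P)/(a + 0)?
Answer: 62012/625 ≈ 99.219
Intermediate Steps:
t(a, P) = 3 - 2*P/(3*a) (t(a, P) = 3 - (P + P)/(3*(a + 0)) = 3 - 2*P/(3*a))
n(d, I) = 3 + 2*d/15 (n(d, I) = 3 - 2/3*d/(-5) = 3 - 2/3*d*(-1/5) = 3 + 2*d/15)
f = 19/5 (f = 3 + (2/15)*6 = 3 + 4/5 = 19/5 ≈ 3.8000)
f*(-73/(-125)) + 97 = 19*(-73/(-125))/5 + 97 = 19*(-73*(-1/125))/5 + 97 = (19/5)*(73/125) + 97 = 1387/625 + 97 = 62012/625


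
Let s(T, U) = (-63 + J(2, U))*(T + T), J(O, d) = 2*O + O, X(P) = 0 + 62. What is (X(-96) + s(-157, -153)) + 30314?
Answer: 48274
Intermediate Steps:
X(P) = 62
J(O, d) = 3*O
s(T, U) = -114*T (s(T, U) = (-63 + 3*2)*(T + T) = (-63 + 6)*(2*T) = -114*T)
(X(-96) + s(-157, -153)) + 30314 = (62 - 114*(-157)) + 30314 = (62 + 17898) + 30314 = 17960 + 30314 = 48274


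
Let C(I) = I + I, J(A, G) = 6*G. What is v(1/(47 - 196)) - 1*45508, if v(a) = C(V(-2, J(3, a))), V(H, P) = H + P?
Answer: -6781300/149 ≈ -45512.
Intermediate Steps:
C(I) = 2*I
v(a) = -4 + 12*a (v(a) = 2*(-2 + 6*a) = -4 + 12*a)
v(1/(47 - 196)) - 1*45508 = (-4 + 12/(47 - 196)) - 1*45508 = (-4 + 12/(-149)) - 45508 = (-4 + 12*(-1/149)) - 45508 = (-4 - 12/149) - 45508 = -608/149 - 45508 = -6781300/149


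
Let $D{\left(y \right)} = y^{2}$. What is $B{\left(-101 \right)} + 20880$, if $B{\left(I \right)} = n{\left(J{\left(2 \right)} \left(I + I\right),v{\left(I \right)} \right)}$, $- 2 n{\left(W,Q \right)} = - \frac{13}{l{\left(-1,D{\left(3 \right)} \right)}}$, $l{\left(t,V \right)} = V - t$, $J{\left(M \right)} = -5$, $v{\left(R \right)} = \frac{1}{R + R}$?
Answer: $\frac{417613}{20} \approx 20881.0$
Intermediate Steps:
$v{\left(R \right)} = \frac{1}{2 R}$
$n{\left(W,Q \right)} = \frac{13}{20}$ ($n{\left(W,Q \right)} = - \frac{\left(-13\right) \frac{1}{3^{2} - -1}}{2} = - \frac{\left(-13\right) \frac{1}{9 + 1}}{2} = - \frac{\left(-13\right) \frac{1}{10}}{2} = \left(- \frac{1}{2}\right) \left(- \frac{13}{10}\right) = \frac{13}{20}$)
$B{\left(I \right)} = \frac{13}{20}$
$B{\left(-101 \right)} + 20880 = \frac{13}{20} + 20880 = \frac{417613}{20}$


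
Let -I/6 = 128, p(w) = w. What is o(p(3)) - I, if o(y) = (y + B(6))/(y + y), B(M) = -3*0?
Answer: 1537/2 ≈ 768.50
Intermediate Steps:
I = -768 (I = -6*128 = -768)
B(M) = 0
o(y) = 1/2 (o(y) = (y + 0)/(y + y) = y/((2*y)) = y*(1/(2*y)) = 1/2)
o(p(3)) - I = 1/2 - 1*(-768) = 1/2 + 768 = 1537/2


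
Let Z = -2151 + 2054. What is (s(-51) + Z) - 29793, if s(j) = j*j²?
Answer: -162541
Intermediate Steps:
s(j) = j³
Z = -97
(s(-51) + Z) - 29793 = ((-51)³ - 97) - 29793 = (-132651 - 97) - 29793 = -132748 - 29793 = -162541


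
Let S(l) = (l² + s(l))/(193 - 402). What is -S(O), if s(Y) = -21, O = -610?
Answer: 372079/209 ≈ 1780.3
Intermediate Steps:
S(l) = 21/209 - l²/209 (S(l) = (l² - 21)/(193 - 402) = (-21 + l²)/(-209) = (-21 + l²)*(-1/209) = 21/209 - l²/209)
-S(O) = -(21/209 - 1/209*(-610)²) = -(21/209 - 1/209*372100) = -(21/209 - 372100/209) = -1*(-372079/209) = 372079/209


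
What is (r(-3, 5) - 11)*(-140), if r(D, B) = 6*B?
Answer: -2660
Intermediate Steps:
(r(-3, 5) - 11)*(-140) = (6*5 - 11)*(-140) = (30 - 11)*(-140) = 19*(-140) = -2660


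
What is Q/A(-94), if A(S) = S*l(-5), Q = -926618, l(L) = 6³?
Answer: 463309/10152 ≈ 45.637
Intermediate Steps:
l(L) = 216
A(S) = 216*S (A(S) = S*216 = 216*S)
Q/A(-94) = -926618/(216*(-94)) = -926618/(-20304) = -926618*(-1/20304) = 463309/10152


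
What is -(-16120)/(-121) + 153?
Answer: 2393/121 ≈ 19.777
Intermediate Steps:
-(-16120)/(-121) + 153 = -(-16120)*(-1)/121 + 153 = -155*104/121 + 153 = -16120/121 + 153 = 2393/121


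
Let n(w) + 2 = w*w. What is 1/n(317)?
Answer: 1/100487 ≈ 9.9515e-6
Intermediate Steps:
n(w) = -2 + w**2 (n(w) = -2 + w*w = -2 + w**2)
1/n(317) = 1/(-2 + 317**2) = 1/(-2 + 100489) = 1/100487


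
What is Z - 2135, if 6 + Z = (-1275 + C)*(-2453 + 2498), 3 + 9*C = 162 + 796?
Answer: -54741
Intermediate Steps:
C = 955/9 (C = -1/3 + (162 + 796)/9 = -1/3 + (1/9)*958 = -1/3 + 958/9 = 955/9 ≈ 106.11)
Z = -52606 (Z = -6 + (-1275 + 955/9)*(-2453 + 2498) = -6 - 10520/9*45 = -6 - 52600 = -52606)
Z - 2135 = -52606 - 2135 = -54741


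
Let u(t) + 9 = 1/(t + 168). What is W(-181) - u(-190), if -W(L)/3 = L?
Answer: 12145/22 ≈ 552.04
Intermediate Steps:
u(t) = -9 + 1/(168 + t) (u(t) = -9 + 1/(t + 168) = -9 + 1/(168 + t))
W(L) = -3*L
W(-181) - u(-190) = -3*(-181) - (-1511 - 9*(-190))/(168 - 190) = 543 - (-1511 + 1710)/(-22) = 543 - (-1)*199/22 = 543 - 1*(-199/22) = 543 + 199/22 = 12145/22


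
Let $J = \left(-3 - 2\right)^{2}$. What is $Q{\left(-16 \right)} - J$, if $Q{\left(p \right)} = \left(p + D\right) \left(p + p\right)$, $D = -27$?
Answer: $1351$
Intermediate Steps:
$Q{\left(p \right)} = 2 p \left(-27 + p\right)$ ($Q{\left(p \right)} = \left(p - 27\right) \left(p + p\right) = \left(-27 + p\right) 2 p = 2 p \left(-27 + p\right)$)
$J = 25$ ($J = \left(-3 + \left(-2 + 0\right)\right)^{2} = \left(-3 - 2\right)^{2} = \left(-5\right)^{2} = 25$)
$Q{\left(-16 \right)} - J = 2 \left(-16\right) \left(-27 - 16\right) - 25 = 2 \left(-16\right) \left(-43\right) - 25 = 1376 - 25 = 1351$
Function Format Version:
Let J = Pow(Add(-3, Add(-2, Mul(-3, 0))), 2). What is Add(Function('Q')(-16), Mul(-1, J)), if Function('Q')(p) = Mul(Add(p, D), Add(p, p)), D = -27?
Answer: 1351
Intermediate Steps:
Function('Q')(p) = Mul(2, p, Add(-27, p)) (Function('Q')(p) = Mul(Add(p, -27), Add(p, p)) = Mul(Add(-27, p), Mul(2, p)) = Mul(2, p, Add(-27, p)))
J = 25 (J = Pow(Add(-3, Add(-2, 0)), 2) = Pow(Add(-3, -2), 2) = Pow(-5, 2) = 25)
Add(Function('Q')(-16), Mul(-1, J)) = Add(Mul(2, -16, Add(-27, -16)), Mul(-1, 25)) = Add(Mul(2, -16, -43), -25) = Add(1376, -25) = 1351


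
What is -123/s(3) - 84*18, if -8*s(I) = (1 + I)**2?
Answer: -2901/2 ≈ -1450.5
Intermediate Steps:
s(I) = -(1 + I)**2/8
-123/s(3) - 84*18 = -123*(-8/(1 + 3)**2) - 84*18 = -123/((-1/8*4**2)) - 1512 = -123/((-1/8*16)) - 1512 = -123/(-2) - 1512 = -123*(-1/2) - 1512 = 123/2 - 1512 = -2901/2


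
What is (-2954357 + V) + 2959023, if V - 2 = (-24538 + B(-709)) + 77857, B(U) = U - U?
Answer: 57987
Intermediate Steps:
B(U) = 0
V = 53321 (V = 2 + ((-24538 + 0) + 77857) = 2 + (-24538 + 77857) = 2 + 53319 = 53321)
(-2954357 + V) + 2959023 = (-2954357 + 53321) + 2959023 = -2901036 + 2959023 = 57987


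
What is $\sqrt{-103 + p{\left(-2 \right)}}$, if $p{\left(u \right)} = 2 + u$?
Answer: $i \sqrt{103} \approx 10.149 i$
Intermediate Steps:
$\sqrt{-103 + p{\left(-2 \right)}} = \sqrt{-103 + \left(2 - 2\right)} = \sqrt{-103 + 0} = \sqrt{-103} = i \sqrt{103}$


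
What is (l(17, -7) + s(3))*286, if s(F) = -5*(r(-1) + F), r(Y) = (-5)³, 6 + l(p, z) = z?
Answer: 170742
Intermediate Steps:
l(p, z) = -6 + z
r(Y) = -125
s(F) = 625 - 5*F (s(F) = -5*(-125 + F) = 625 - 5*F)
(l(17, -7) + s(3))*286 = ((-6 - 7) + (625 - 5*3))*286 = (-13 + (625 - 15))*286 = (-13 + 610)*286 = 597*286 = 170742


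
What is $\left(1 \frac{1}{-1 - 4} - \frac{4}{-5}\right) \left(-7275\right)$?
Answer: $-4365$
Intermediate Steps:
$\left(1 \frac{1}{-1 - 4} - \frac{4}{-5}\right) \left(-7275\right) = \left(1 \frac{1}{-5} - - \frac{4}{5}\right) \left(-7275\right) = \left(1 \left(- \frac{1}{5}\right) + \frac{4}{5}\right) \left(-7275\right) = \left(- \frac{1}{5} + \frac{4}{5}\right) \left(-7275\right) = \frac{3}{5} \left(-7275\right) = -4365$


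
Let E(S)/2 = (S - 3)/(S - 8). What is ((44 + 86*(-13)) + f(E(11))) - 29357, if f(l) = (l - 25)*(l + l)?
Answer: -275767/9 ≈ -30641.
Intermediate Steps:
E(S) = 2*(-3 + S)/(-8 + S) (E(S) = 2*((S - 3)/(S - 8)) = 2*((-3 + S)/(-8 + S)) = 2*(-3 + S)/(-8 + S))
f(l) = 2*l*(-25 + l) (f(l) = (-25 + l)*(2*l) = 2*l*(-25 + l))
((44 + 86*(-13)) + f(E(11))) - 29357 = ((44 + 86*(-13)) + 2*(2*(-3 + 11)/(-8 + 11))*(-25 + 2*(-3 + 11)/(-8 + 11))) - 29357 = ((44 - 1118) + 2*(2*8/3)*(-25 + 2*8/3)) - 29357 = (-1074 + 2*(2*(1/3)*8)*(-25 + 2*(1/3)*8)) - 29357 = (-1074 + 2*(16/3)*(-25 + 16/3)) - 29357 = (-1074 + 2*(16/3)*(-59/3)) - 29357 = (-1074 - 1888/9) - 29357 = -11554/9 - 29357 = -275767/9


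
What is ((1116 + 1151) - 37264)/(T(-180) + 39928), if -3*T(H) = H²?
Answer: -34997/29128 ≈ -1.2015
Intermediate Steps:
T(H) = -H²/3
((1116 + 1151) - 37264)/(T(-180) + 39928) = ((1116 + 1151) - 37264)/(-⅓*(-180)² + 39928) = (2267 - 37264)/(-⅓*32400 + 39928) = -34997/(-10800 + 39928) = -34997/29128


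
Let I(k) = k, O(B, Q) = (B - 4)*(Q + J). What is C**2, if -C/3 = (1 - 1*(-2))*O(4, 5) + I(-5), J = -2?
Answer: 225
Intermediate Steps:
O(B, Q) = (-4 + B)*(-2 + Q) (O(B, Q) = (B - 4)*(Q - 2) = (-4 + B)*(-2 + Q))
C = 15 (C = -3*((1 - 1*(-2))*(8 - 4*5 - 2*4 + 4*5) - 5) = -3*((1 + 2)*(8 - 20 - 8 + 20) - 5) = -3*(3*0 - 5) = -3*(0 - 5) = -3*(-5) = 15)
C**2 = 15**2 = 225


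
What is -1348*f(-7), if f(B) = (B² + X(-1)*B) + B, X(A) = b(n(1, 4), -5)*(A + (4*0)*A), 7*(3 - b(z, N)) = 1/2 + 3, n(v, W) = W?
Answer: -80206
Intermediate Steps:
b(z, N) = 5/2 (b(z, N) = 3 - (1/2 + 3)/7 = 3 - (½ + 3)/7 = 3 - ⅐*7/2 = 3 - ½ = 5/2)
X(A) = 5*A/2 (X(A) = 5*(A + (4*0)*A)/2 = 5*(A + 0*A)/2 = 5*(A + 0)/2 = 5*A/2)
f(B) = B² - 3*B/2 (f(B) = (B² + ((5/2)*(-1))*B) + B = (B² - 5*B/2) + B = B² - 3*B/2)
-1348*f(-7) = -674*(-7)*(-3 + 2*(-7)) = -674*(-7)*(-3 - 14) = -674*(-7)*(-17) = -1348*119/2 = -80206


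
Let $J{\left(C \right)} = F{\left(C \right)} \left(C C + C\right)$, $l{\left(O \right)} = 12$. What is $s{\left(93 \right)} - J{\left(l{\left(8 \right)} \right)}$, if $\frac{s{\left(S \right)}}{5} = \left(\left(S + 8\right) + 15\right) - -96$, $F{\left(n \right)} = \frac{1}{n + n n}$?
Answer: $1059$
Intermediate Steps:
$F{\left(n \right)} = \frac{1}{n + n^{2}}$
$J{\left(C \right)} = \frac{C + C^{2}}{C \left(1 + C\right)}$ ($J{\left(C \right)} = \frac{1}{C \left(1 + C\right)} \left(C C + C\right) = \frac{1}{C \left(1 + C\right)} \left(C^{2} + C\right) = \frac{1}{C \left(1 + C\right)} \left(C + C^{2}\right) = \frac{C + C^{2}}{C \left(1 + C\right)}$)
$s{\left(S \right)} = 595 + 5 S$ ($s{\left(S \right)} = 5 \left(\left(\left(S + 8\right) + 15\right) - -96\right) = 5 \left(\left(\left(8 + S\right) + 15\right) + 96\right) = 5 \left(\left(23 + S\right) + 96\right) = 5 \left(119 + S\right) = 595 + 5 S$)
$s{\left(93 \right)} - J{\left(l{\left(8 \right)} \right)} = \left(595 + 5 \cdot 93\right) - 1 = \left(595 + 465\right) - 1 = 1060 - 1 = 1059$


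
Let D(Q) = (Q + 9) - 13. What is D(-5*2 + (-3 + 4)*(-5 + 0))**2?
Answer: 361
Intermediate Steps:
D(Q) = -4 + Q (D(Q) = (9 + Q) - 13 = -4 + Q)
D(-5*2 + (-3 + 4)*(-5 + 0))**2 = (-4 + (-5*2 + (-3 + 4)*(-5 + 0)))**2 = (-4 + (-10 + 1*(-5)))**2 = (-4 + (-10 - 5))**2 = (-4 - 15)**2 = (-19)**2 = 361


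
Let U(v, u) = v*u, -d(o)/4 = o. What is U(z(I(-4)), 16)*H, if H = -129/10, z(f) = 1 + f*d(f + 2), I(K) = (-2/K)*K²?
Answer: 329208/5 ≈ 65842.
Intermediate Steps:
d(o) = -4*o
I(K) = -2*K
z(f) = 1 + f*(-8 - 4*f) (z(f) = 1 + f*(-4*(f + 2)) = 1 + f*(-4*(2 + f)) = 1 + f*(-8 - 4*f))
U(v, u) = u*v
H = -129/10 (H = -129*⅒ = -129/10 ≈ -12.900)
U(z(I(-4)), 16)*H = (16*(1 - 4*(-2*(-4))*(2 - 2*(-4))))*(-129/10) = (16*(1 - 4*8*(2 + 8)))*(-129/10) = (16*(1 - 4*8*10))*(-129/10) = (16*(1 - 320))*(-129/10) = (16*(-319))*(-129/10) = -5104*(-129/10) = 329208/5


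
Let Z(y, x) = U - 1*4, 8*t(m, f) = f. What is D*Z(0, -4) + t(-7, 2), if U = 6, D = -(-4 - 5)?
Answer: 73/4 ≈ 18.250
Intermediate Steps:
D = 9 (D = -1*(-9) = 9)
t(m, f) = f/8
Z(y, x) = 2 (Z(y, x) = 6 - 1*4 = 6 - 4 = 2)
D*Z(0, -4) + t(-7, 2) = 9*2 + (1/8)*2 = 18 + 1/4 = 73/4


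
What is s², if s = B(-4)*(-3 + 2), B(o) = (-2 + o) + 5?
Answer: 1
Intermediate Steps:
B(o) = 3 + o
s = 1 (s = (3 - 4)*(-3 + 2) = -1*(-1) = 1)
s² = 1² = 1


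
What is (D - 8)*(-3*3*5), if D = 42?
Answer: -1530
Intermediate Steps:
(D - 8)*(-3*3*5) = (42 - 8)*(-3*3*5) = 34*(-9*5) = 34*(-45) = -1530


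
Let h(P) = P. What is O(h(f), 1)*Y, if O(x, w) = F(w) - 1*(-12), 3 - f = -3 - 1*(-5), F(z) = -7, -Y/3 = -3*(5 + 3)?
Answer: 360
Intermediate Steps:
Y = 72 (Y = -(-9)*(5 + 3) = -(-9)*8 = -3*(-24) = 72)
f = 1 (f = 3 - (-3 - 1*(-5)) = 3 - (-3 + 5) = 3 - 1*2 = 3 - 2 = 1)
O(x, w) = 5 (O(x, w) = -7 - 1*(-12) = -7 + 12 = 5)
O(h(f), 1)*Y = 5*72 = 360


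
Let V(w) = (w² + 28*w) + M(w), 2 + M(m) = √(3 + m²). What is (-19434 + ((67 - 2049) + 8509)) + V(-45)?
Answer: -12144 + 26*√3 ≈ -12099.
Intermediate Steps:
M(m) = -2 + √(3 + m²)
V(w) = -2 + w² + √(3 + w²) + 28*w (V(w) = (w² + 28*w) + (-2 + √(3 + w²)) = -2 + w² + √(3 + w²) + 28*w)
(-19434 + ((67 - 2049) + 8509)) + V(-45) = (-19434 + ((67 - 2049) + 8509)) + (-2 + (-45)² + √(3 + (-45)²) + 28*(-45)) = (-19434 + (-1982 + 8509)) + (-2 + 2025 + √(3 + 2025) - 1260) = (-19434 + 6527) + (-2 + 2025 + √2028 - 1260) = -12907 + (-2 + 2025 + 26*√3 - 1260) = -12907 + (763 + 26*√3) = -12144 + 26*√3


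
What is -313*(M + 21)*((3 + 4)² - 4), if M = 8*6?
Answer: -971865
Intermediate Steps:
M = 48
-313*(M + 21)*((3 + 4)² - 4) = -313*(48 + 21)*((3 + 4)² - 4) = -21597*(7² - 4) = -21597*(49 - 4) = -21597*45 = -313*3105 = -971865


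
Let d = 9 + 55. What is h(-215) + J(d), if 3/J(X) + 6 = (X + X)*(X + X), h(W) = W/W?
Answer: 16381/16378 ≈ 1.0002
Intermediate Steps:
d = 64
h(W) = 1
J(X) = 3/(-6 + 4*X²) (J(X) = 3/(-6 + (X + X)*(X + X)) = 3/(-6 + (2*X)*(2*X)) = 3/(-6 + 4*X²))
h(-215) + J(d) = 1 + 3/(2*(-3 + 2*64²)) = 1 + 3/(2*(-3 + 2*4096)) = 1 + 3/(2*(-3 + 8192)) = 1 + (3/2)/8189 = 1 + (3/2)*(1/8189) = 1 + 3/16378 = 16381/16378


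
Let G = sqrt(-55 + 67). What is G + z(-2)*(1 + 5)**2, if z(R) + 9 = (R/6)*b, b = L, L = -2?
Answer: -300 + 2*sqrt(3) ≈ -296.54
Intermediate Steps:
b = -2
z(R) = -9 - R/3 (z(R) = -9 + (R/6)*(-2) = -9 - R/3)
G = 2*sqrt(3) (G = sqrt(12) = 2*sqrt(3) ≈ 3.4641)
G + z(-2)*(1 + 5)**2 = 2*sqrt(3) + (-9 - 1/3*(-2))*(1 + 5)**2 = 2*sqrt(3) + (-9 + 2/3)*6**2 = 2*sqrt(3) - 25/3*36 = 2*sqrt(3) - 300 = -300 + 2*sqrt(3)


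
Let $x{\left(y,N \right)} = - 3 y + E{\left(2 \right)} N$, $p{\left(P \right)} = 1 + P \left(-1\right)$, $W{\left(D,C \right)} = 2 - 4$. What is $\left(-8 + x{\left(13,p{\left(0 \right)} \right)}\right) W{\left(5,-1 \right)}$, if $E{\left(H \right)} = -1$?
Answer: $96$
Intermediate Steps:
$W{\left(D,C \right)} = -2$ ($W{\left(D,C \right)} = 2 - 4 = -2$)
$p{\left(P \right)} = 1 - P$
$x{\left(y,N \right)} = - N - 3 y$ ($x{\left(y,N \right)} = - 3 y - N = - N - 3 y$)
$\left(-8 + x{\left(13,p{\left(0 \right)} \right)}\right) W{\left(5,-1 \right)} = \left(-8 - \left(40 + 0\right)\right) \left(-2\right) = \left(-8 - 40\right) \left(-2\right) = \left(-48\right) \left(-2\right) = 96$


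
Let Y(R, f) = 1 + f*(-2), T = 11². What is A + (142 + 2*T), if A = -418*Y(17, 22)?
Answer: 18358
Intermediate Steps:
T = 121
Y(R, f) = 1 - 2*f
A = 17974 (A = -418*(1 - 2*22) = -418*(1 - 44) = -418*(-43) = 17974)
A + (142 + 2*T) = 17974 + (142 + 2*121) = 17974 + (142 + 242) = 17974 + 384 = 18358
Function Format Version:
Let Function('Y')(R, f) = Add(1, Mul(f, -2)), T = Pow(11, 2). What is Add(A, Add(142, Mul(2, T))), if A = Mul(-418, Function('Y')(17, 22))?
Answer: 18358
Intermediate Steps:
T = 121
Function('Y')(R, f) = Add(1, Mul(-2, f))
A = 17974 (A = Mul(-418, Add(1, Mul(-2, 22))) = Mul(-418, Add(1, -44)) = Mul(-418, -43) = 17974)
Add(A, Add(142, Mul(2, T))) = Add(17974, Add(142, Mul(2, 121))) = Add(17974, Add(142, 242)) = Add(17974, 384) = 18358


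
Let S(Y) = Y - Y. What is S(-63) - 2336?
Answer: -2336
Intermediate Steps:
S(Y) = 0
S(-63) - 2336 = 0 - 2336 = -2336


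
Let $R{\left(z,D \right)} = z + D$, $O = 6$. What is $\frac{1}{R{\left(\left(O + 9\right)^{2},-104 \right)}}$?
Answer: $\frac{1}{121} \approx 0.0082645$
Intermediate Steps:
$R{\left(z,D \right)} = D + z$
$\frac{1}{R{\left(\left(O + 9\right)^{2},-104 \right)}} = \frac{1}{-104 + \left(6 + 9\right)^{2}} = \frac{1}{-104 + 15^{2}} = \frac{1}{-104 + 225} = \frac{1}{121}$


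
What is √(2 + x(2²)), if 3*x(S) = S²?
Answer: √66/3 ≈ 2.7080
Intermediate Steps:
x(S) = S²/3
√(2 + x(2²)) = √(2 + (2²)²/3) = √(2 + (⅓)*4²) = √(2 + (⅓)*16) = √(2 + 16/3) = √(22/3) = √66/3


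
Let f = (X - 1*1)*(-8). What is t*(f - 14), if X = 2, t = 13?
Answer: -286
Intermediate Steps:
f = -8 (f = (2 - 1*1)*(-8) = (2 - 1)*(-8) = 1*(-8) = -8)
t*(f - 14) = 13*(-8 - 14) = 13*(-22) = -286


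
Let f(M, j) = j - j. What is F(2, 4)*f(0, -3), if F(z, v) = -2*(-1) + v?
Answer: 0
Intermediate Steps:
f(M, j) = 0
F(z, v) = 2 + v
F(2, 4)*f(0, -3) = (2 + 4)*0 = 6*0 = 0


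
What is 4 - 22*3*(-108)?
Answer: 7132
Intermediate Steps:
4 - 22*3*(-108) = 4 - 66*(-108) = 4 + 7128 = 7132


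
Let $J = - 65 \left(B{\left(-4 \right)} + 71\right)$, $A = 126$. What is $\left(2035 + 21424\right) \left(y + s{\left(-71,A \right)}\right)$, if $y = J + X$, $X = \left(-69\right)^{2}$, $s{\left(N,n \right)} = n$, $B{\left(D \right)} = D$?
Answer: $12480188$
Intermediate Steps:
$X = 4761$
$J = -4355$ ($J = - 65 \left(-4 + 71\right) = \left(-65\right) 67 = -4355$)
$y = 406$ ($y = -4355 + 4761 = 406$)
$\left(2035 + 21424\right) \left(y + s{\left(-71,A \right)}\right) = \left(2035 + 21424\right) \left(406 + 126\right) = 23459 \cdot 532 = 12480188$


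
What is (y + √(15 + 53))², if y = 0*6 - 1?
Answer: 69 - 4*√17 ≈ 52.508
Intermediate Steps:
y = -1 (y = 0 - 1 = -1)
(y + √(15 + 53))² = (-1 + √(15 + 53))² = (-1 + √68)² = (-1 + 2*√17)²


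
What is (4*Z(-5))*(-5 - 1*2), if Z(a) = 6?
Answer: -168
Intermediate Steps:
(4*Z(-5))*(-5 - 1*2) = (4*6)*(-5 - 1*2) = 24*(-5 - 2) = 24*(-7) = -168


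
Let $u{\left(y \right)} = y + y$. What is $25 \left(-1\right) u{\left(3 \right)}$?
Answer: $-150$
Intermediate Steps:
$u{\left(y \right)} = 2 y$
$25 \left(-1\right) u{\left(3 \right)} = 25 \left(-1\right) 2 \cdot 3 = \left(-25\right) 6 = -150$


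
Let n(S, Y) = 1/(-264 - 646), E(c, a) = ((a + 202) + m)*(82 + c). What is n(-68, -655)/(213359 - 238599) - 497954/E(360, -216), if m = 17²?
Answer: -17595702357/4295090800 ≈ -4.0967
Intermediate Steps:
m = 289
E(c, a) = (82 + c)*(491 + a) (E(c, a) = ((a + 202) + 289)*(82 + c) = ((202 + a) + 289)*(82 + c) = (491 + a)*(82 + c) = (82 + c)*(491 + a))
n(S, Y) = -1/910 (n(S, Y) = 1/(-910) = -1/910)
n(-68, -655)/(213359 - 238599) - 497954/E(360, -216) = -1/(910*(213359 - 238599)) - 497954/(40262 + 82*(-216) + 491*360 - 216*360) = -1/910/(-25240) - 497954/(40262 - 17712 + 176760 - 77760) = -1/910*(-1/25240) - 497954/121550 = 1/22968400 - 497954*1/121550 = 1/22968400 - 248977/60775 = -17595702357/4295090800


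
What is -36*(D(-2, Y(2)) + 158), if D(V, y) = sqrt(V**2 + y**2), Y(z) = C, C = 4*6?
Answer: -5688 - 72*sqrt(145) ≈ -6555.0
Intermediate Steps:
C = 24
Y(z) = 24
-36*(D(-2, Y(2)) + 158) = -36*(sqrt((-2)**2 + 24**2) + 158) = -36*(sqrt(4 + 576) + 158) = -36*(sqrt(580) + 158) = -36*(2*sqrt(145) + 158) = -36*(158 + 2*sqrt(145)) = -5688 - 72*sqrt(145)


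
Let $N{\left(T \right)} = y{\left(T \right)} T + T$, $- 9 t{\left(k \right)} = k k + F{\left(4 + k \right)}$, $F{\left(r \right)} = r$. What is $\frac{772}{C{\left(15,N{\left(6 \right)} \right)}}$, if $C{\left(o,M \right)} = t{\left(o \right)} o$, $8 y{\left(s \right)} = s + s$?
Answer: $- \frac{579}{305} \approx -1.8984$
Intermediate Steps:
$y{\left(s \right)} = \frac{s}{4}$ ($y{\left(s \right)} = \frac{s + s}{8} = \frac{2 s}{8} = \frac{s}{4}$)
$t{\left(k \right)} = - \frac{4}{9} - \frac{k}{9} - \frac{k^{2}}{9}$ ($t{\left(k \right)} = - \frac{k k + \left(4 + k\right)}{9} = - \frac{k^{2} + \left(4 + k\right)}{9} = - \frac{4 + k + k^{2}}{9} = - \frac{4}{9} - \frac{k}{9} - \frac{k^{2}}{9}$)
$N{\left(T \right)} = T + \frac{T^{2}}{4}$ ($N{\left(T \right)} = \frac{T}{4} T + T = \frac{T^{2}}{4} + T = T + \frac{T^{2}}{4}$)
$C{\left(o,M \right)} = o \left(- \frac{4}{9} - \frac{o}{9} - \frac{o^{2}}{9}\right)$ ($C{\left(o,M \right)} = \left(- \frac{4}{9} - \frac{o}{9} - \frac{o^{2}}{9}\right) o = o \left(- \frac{4}{9} - \frac{o}{9} - \frac{o^{2}}{9}\right)$)
$\frac{772}{C{\left(15,N{\left(6 \right)} \right)}} = \frac{772}{\left(- \frac{1}{9}\right) 15 \left(4 + 15 + 15^{2}\right)} = \frac{772}{\left(- \frac{1}{9}\right) 15 \left(4 + 15 + 225\right)} = \frac{772}{\left(- \frac{1}{9}\right) 15 \cdot 244} = \frac{772}{- \frac{1220}{3}} = 772 \left(- \frac{3}{1220}\right) = - \frac{579}{305}$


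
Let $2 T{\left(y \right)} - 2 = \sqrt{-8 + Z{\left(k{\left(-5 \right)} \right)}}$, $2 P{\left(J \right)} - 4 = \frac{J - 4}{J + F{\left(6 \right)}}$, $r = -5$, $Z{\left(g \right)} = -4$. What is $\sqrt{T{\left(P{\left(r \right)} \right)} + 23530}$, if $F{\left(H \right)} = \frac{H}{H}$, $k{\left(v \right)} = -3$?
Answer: $\sqrt{23531 + i \sqrt{3}} \approx 153.4 + 0.0056 i$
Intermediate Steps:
$F{\left(H \right)} = 1$
$P{\left(J \right)} = 2 + \frac{-4 + J}{2 \left(1 + J\right)}$ ($P{\left(J \right)} = 2 + \frac{\left(J - 4\right) \frac{1}{J + 1}}{2} = 2 + \frac{\left(-4 + J\right) \frac{1}{1 + J}}{2} = 2 + \frac{\frac{1}{1 + J} \left(-4 + J\right)}{2} = 2 + \frac{-4 + J}{2 \left(1 + J\right)}$)
$T{\left(y \right)} = 1 + i \sqrt{3}$ ($T{\left(y \right)} = 1 + \frac{\sqrt{-8 - 4}}{2} = 1 + \frac{\sqrt{-12}}{2} = 1 + \frac{2 i \sqrt{3}}{2} = 1 + i \sqrt{3}$)
$\sqrt{T{\left(P{\left(r \right)} \right)} + 23530} = \sqrt{\left(1 + i \sqrt{3}\right) + 23530} = \sqrt{23531 + i \sqrt{3}}$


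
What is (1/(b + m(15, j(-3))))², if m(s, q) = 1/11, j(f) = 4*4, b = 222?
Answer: 121/5968249 ≈ 2.0274e-5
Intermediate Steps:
j(f) = 16
m(s, q) = 1/11
(1/(b + m(15, j(-3))))² = (1/(222 + 1/11))² = (1/(2443/11))² = (11/2443)² = 121/5968249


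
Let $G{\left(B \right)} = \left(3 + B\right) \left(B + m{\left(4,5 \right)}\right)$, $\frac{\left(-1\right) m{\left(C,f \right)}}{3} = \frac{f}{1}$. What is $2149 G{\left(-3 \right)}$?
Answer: $0$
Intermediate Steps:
$m{\left(C,f \right)} = - 3 f$ ($m{\left(C,f \right)} = - 3 \frac{f}{1} = - 3 f 1 = - 3 f$)
$G{\left(B \right)} = \left(-15 + B\right) \left(3 + B\right)$ ($G{\left(B \right)} = \left(3 + B\right) \left(B - 15\right) = \left(3 + B\right) \left(-15 + B\right) = \left(-15 + B\right) \left(3 + B\right)$)
$2149 G{\left(-3 \right)} = 2149 \left(-45 + \left(-3\right)^{2} - -36\right) = 2149 \left(-45 + 9 + 36\right) = 2149 \cdot 0 = 0$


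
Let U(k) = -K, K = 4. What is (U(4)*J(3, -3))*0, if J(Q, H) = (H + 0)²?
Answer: 0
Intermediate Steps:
U(k) = -4 (U(k) = -1*4 = -4)
J(Q, H) = H²
(U(4)*J(3, -3))*0 = -4*(-3)²*0 = -4*9*0 = -36*0 = 0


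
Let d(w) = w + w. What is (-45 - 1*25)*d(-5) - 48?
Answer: 652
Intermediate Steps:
d(w) = 2*w
(-45 - 1*25)*d(-5) - 48 = (-45 - 1*25)*(2*(-5)) - 48 = (-45 - 25)*(-10) - 48 = -70*(-10) - 48 = 700 - 48 = 652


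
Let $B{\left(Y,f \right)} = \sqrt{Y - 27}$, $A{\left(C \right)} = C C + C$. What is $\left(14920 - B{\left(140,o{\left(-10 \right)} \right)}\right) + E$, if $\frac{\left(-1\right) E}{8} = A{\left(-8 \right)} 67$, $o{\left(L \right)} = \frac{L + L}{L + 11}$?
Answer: $-15096 - \sqrt{113} \approx -15107.0$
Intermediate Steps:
$o{\left(L \right)} = \frac{2 L}{11 + L}$
$A{\left(C \right)} = C + C^{2}$ ($A{\left(C \right)} = C^{2} + C = C + C^{2}$)
$B{\left(Y,f \right)} = \sqrt{-27 + Y}$
$E = -30016$ ($E = - 8 - 8 \left(1 - 8\right) 67 = - 8 \left(-8\right) \left(-7\right) 67 = - 8 \cdot 56 \cdot 67 = \left(-8\right) 3752 = -30016$)
$\left(14920 - B{\left(140,o{\left(-10 \right)} \right)}\right) + E = \left(14920 - \sqrt{-27 + 140}\right) - 30016 = \left(14920 - \sqrt{113}\right) - 30016 = -15096 - \sqrt{113}$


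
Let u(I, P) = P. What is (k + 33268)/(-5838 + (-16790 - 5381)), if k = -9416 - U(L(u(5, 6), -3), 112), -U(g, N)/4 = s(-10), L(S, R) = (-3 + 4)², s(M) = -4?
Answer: -23836/28009 ≈ -0.85101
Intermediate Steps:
L(S, R) = 1 (L(S, R) = 1² = 1)
U(g, N) = 16 (U(g, N) = -4*(-4) = 16)
k = -9432 (k = -9416 - 1*16 = -9416 - 16 = -9432)
(k + 33268)/(-5838 + (-16790 - 5381)) = (-9432 + 33268)/(-5838 + (-16790 - 5381)) = 23836/(-5838 - 22171) = 23836/(-28009) = 23836*(-1/28009) = -23836/28009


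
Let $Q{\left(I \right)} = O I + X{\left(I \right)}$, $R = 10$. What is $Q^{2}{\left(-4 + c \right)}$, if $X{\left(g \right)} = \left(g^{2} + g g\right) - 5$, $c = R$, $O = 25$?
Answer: $47089$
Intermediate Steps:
$c = 10$
$X{\left(g \right)} = -5 + 2 g^{2}$ ($X{\left(g \right)} = \left(g^{2} + g^{2}\right) - 5 = 2 g^{2} - 5 = -5 + 2 g^{2}$)
$Q{\left(I \right)} = -5 + 2 I^{2} + 25 I$ ($Q{\left(I \right)} = 25 I + \left(-5 + 2 I^{2}\right) = -5 + 2 I^{2} + 25 I$)
$Q^{2}{\left(-4 + c \right)} = \left(-5 + 2 \left(-4 + 10\right)^{2} + 25 \left(-4 + 10\right)\right)^{2} = \left(-5 + 2 \cdot 6^{2} + 25 \cdot 6\right)^{2} = \left(-5 + 2 \cdot 36 + 150\right)^{2} = \left(-5 + 72 + 150\right)^{2} = 217^{2} = 47089$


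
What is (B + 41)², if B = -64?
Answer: 529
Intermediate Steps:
(B + 41)² = (-64 + 41)² = (-23)² = 529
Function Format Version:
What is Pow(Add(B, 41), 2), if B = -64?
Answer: 529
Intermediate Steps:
Pow(Add(B, 41), 2) = Pow(Add(-64, 41), 2) = Pow(-23, 2) = 529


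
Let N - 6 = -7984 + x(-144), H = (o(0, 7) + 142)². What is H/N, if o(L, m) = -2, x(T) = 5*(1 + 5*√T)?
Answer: -156270800/63658729 - 5880000*I/63658729 ≈ -2.4548 - 0.092368*I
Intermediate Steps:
x(T) = 5 + 25*√T
H = 19600 (H = (-2 + 142)² = 140² = 19600)
N = -7973 + 300*I (N = 6 + (-7984 + (5 + 25*√(-144))) = 6 + (-7984 + (5 + 25*(12*I))) = 6 + (-7984 + (5 + 300*I)) = 6 + (-7979 + 300*I) = -7973 + 300*I ≈ -7973.0 + 300.0*I)
H/N = 19600/(-7973 + 300*I) = 19600*((-7973 - 300*I)/63658729) = 19600*(-7973 - 300*I)/63658729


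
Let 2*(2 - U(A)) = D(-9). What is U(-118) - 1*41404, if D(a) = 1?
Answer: -82805/2 ≈ -41403.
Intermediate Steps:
U(A) = 3/2 (U(A) = 2 - 1/2*1 = 2 - 1/2 = 3/2)
U(-118) - 1*41404 = 3/2 - 1*41404 = 3/2 - 41404 = -82805/2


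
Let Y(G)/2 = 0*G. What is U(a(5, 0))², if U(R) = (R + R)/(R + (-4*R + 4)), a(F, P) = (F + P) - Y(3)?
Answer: 100/121 ≈ 0.82645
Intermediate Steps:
Y(G) = 0 (Y(G) = 2*(0*G) = 2*0 = 0)
a(F, P) = F + P (a(F, P) = (F + P) - 1*0 = (F + P) + 0 = F + P)
U(R) = 2*R/(4 - 3*R) (U(R) = (2*R)/(R + (4 - 4*R)) = (2*R)/(4 - 3*R) = 2*R/(4 - 3*R))
U(a(5, 0))² = (-2*(5 + 0)/(-4 + 3*(5 + 0)))² = (-2*5/(-4 + 3*5))² = (-2*5/(-4 + 15))² = (-2*5/11)² = (-2*5*1/11)² = (-10/11)² = 100/121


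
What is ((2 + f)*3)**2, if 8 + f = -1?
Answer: 441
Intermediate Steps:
f = -9 (f = -8 - 1 = -9)
((2 + f)*3)**2 = ((2 - 9)*3)**2 = (-7*3)**2 = (-21)**2 = 441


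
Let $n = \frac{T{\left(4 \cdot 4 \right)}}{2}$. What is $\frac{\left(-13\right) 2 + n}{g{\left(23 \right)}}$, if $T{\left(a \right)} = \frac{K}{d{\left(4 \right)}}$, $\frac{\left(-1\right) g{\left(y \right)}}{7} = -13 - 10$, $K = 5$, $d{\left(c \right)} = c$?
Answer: $- \frac{29}{184} \approx -0.15761$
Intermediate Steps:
$g{\left(y \right)} = 161$ ($g{\left(y \right)} = - 7 \left(-13 - 10\right) = \left(-7\right) \left(-23\right) = 161$)
$T{\left(a \right)} = \frac{5}{4}$
$n = \frac{5}{8}$ ($n = \frac{5}{4 \cdot 2} = \frac{5}{4} \cdot \frac{1}{2} = \frac{5}{8} \approx 0.625$)
$\frac{\left(-13\right) 2 + n}{g{\left(23 \right)}} = \frac{\left(-13\right) 2 + \frac{5}{8}}{161} = \left(-26 + \frac{5}{8}\right) \frac{1}{161} = \left(- \frac{203}{8}\right) \frac{1}{161} = - \frac{29}{184}$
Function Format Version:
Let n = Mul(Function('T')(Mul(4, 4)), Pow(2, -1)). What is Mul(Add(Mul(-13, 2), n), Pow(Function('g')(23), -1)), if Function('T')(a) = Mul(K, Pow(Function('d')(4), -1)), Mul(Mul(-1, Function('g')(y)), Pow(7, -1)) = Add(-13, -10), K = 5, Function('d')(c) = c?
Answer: Rational(-29, 184) ≈ -0.15761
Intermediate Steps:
Function('g')(y) = 161 (Function('g')(y) = Mul(-7, Add(-13, -10)) = Mul(-7, -23) = 161)
Function('T')(a) = Rational(5, 4) (Function('T')(a) = Mul(5, Pow(4, -1)) = Mul(5, Rational(1, 4)) = Rational(5, 4))
n = Rational(5, 8) (n = Mul(Rational(5, 4), Pow(2, -1)) = Mul(Rational(5, 4), Rational(1, 2)) = Rational(5, 8) ≈ 0.62500)
Mul(Add(Mul(-13, 2), n), Pow(Function('g')(23), -1)) = Mul(Add(Mul(-13, 2), Rational(5, 8)), Pow(161, -1)) = Mul(Add(-26, Rational(5, 8)), Rational(1, 161)) = Mul(Rational(-203, 8), Rational(1, 161)) = Rational(-29, 184)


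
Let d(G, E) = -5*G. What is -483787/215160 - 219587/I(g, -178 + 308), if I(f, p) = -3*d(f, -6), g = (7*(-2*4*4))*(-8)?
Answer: -167362593/16065280 ≈ -10.418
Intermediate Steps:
g = 1792 (g = (7*(-8*4))*(-8) = (7*(-32))*(-8) = -224*(-8) = 1792)
I(f, p) = 15*f (I(f, p) = -(-15)*f = 15*f)
-483787/215160 - 219587/I(g, -178 + 308) = -483787/215160 - 219587/(15*1792) = -483787*1/215160 - 219587/26880 = -483787/215160 - 219587*1/26880 = -483787/215160 - 219587/26880 = -167362593/16065280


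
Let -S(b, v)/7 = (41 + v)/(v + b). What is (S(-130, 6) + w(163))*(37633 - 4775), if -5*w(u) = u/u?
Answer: 24988509/310 ≈ 80608.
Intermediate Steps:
S(b, v) = -7*(41 + v)/(b + v) (S(b, v) = -7*(41 + v)/(v + b) = -7*(41 + v)/(b + v))
w(u) = -1/5 (w(u) = -u/(5*u) = -1/5*1 = -1/5)
(S(-130, 6) + w(163))*(37633 - 4775) = (7*(-41 - 1*6)/(-130 + 6) - 1/5)*(37633 - 4775) = (7*(-41 - 6)/(-124) - 1/5)*32858 = (7*(-1/124)*(-47) - 1/5)*32858 = (329/124 - 1/5)*32858 = (1521/620)*32858 = 24988509/310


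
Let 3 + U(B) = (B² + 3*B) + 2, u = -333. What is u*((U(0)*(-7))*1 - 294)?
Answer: 95571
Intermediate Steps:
U(B) = -1 + B² + 3*B (U(B) = -3 + ((B² + 3*B) + 2) = -3 + (2 + B² + 3*B) = -1 + B² + 3*B)
u*((U(0)*(-7))*1 - 294) = -333*(((-1 + 0² + 3*0)*(-7))*1 - 294) = -333*(((-1 + 0 + 0)*(-7))*1 - 294) = -333*(-1*(-7)*1 - 294) = -333*(7*1 - 294) = -333*(7 - 294) = -333*(-287) = 95571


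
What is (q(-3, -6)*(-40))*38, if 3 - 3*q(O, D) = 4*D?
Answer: -13680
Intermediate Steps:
q(O, D) = 1 - 4*D/3
(q(-3, -6)*(-40))*38 = ((1 - 4/3*(-6))*(-40))*38 = ((1 + 8)*(-40))*38 = (9*(-40))*38 = -360*38 = -13680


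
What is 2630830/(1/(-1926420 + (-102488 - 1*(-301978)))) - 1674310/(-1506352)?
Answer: -110383026784135395/24296 ≈ -4.5433e+12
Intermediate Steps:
2630830/(1/(-1926420 + (-102488 - 1*(-301978)))) - 1674310/(-1506352) = 2630830/(1/(-1926420 + (-102488 + 301978))) - 1674310*(-1/1506352) = 2630830/(1/(-1926420 + 199490)) + 27005/24296 = 2630830/(1/(-1726930)) + 27005/24296 = 2630830/(-1/1726930) + 27005/24296 = 2630830*(-1726930) + 27005/24296 = -4543259251900 + 27005/24296 = -110383026784135395/24296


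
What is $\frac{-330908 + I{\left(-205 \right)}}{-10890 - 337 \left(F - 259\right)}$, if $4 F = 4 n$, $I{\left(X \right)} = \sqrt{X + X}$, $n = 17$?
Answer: $- \frac{82727}{17666} + \frac{i \sqrt{410}}{70664} \approx -4.6828 + 0.00028655 i$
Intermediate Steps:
$I{\left(X \right)} = \sqrt{2} \sqrt{X}$ ($I{\left(X \right)} = \sqrt{2 X} = \sqrt{2} \sqrt{X}$)
$F = 17$ ($F = \frac{4 \cdot 17}{4} = \frac{1}{4} \cdot 68 = 17$)
$\frac{-330908 + I{\left(-205 \right)}}{-10890 - 337 \left(F - 259\right)} = \frac{-330908 + \sqrt{2} \sqrt{-205}}{-10890 - 337 \left(17 - 259\right)} = \frac{-330908 + \sqrt{2} i \sqrt{205}}{-10890 - -81554} = \frac{-330908 + i \sqrt{410}}{-10890 + 81554} = \frac{-330908 + i \sqrt{410}}{70664} = \left(-330908 + i \sqrt{410}\right) \frac{1}{70664} = - \frac{82727}{17666} + \frac{i \sqrt{410}}{70664}$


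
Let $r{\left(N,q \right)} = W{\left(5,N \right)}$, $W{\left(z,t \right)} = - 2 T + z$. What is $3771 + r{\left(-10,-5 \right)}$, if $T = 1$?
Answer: $3774$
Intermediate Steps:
$W{\left(z,t \right)} = -2 + z$ ($W{\left(z,t \right)} = \left(-2\right) 1 + z = -2 + z$)
$r{\left(N,q \right)} = 3$ ($r{\left(N,q \right)} = -2 + 5 = 3$)
$3771 + r{\left(-10,-5 \right)} = 3771 + 3 = 3774$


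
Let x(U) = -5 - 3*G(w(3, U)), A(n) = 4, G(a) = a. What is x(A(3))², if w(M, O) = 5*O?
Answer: 4225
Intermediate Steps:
x(U) = -5 - 15*U
x(A(3))² = (-5 - 15*4)² = (-5 - 60)² = (-65)² = 4225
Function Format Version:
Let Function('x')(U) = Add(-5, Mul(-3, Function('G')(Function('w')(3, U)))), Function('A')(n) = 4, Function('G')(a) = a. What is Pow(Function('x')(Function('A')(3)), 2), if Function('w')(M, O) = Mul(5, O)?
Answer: 4225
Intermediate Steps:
Function('x')(U) = Add(-5, Mul(-15, U)) (Function('x')(U) = Add(-5, Mul(-3, Mul(5, U))) = Add(-5, Mul(-15, U)))
Pow(Function('x')(Function('A')(3)), 2) = Pow(Add(-5, Mul(-15, 4)), 2) = Pow(Add(-5, -60), 2) = Pow(-65, 2) = 4225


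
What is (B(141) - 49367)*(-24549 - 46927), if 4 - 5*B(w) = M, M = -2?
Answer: 17642349604/5 ≈ 3.5285e+9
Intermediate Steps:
B(w) = 6/5 (B(w) = ⅘ - ⅕*(-2) = ⅘ + ⅖ = 6/5)
(B(141) - 49367)*(-24549 - 46927) = (6/5 - 49367)*(-24549 - 46927) = -246829/5*(-71476) = 17642349604/5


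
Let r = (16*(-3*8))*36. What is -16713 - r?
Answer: -2889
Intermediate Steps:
r = -13824 (r = (16*(-24))*36 = -384*36 = -13824)
-16713 - r = -16713 - 1*(-13824) = -16713 + 13824 = -2889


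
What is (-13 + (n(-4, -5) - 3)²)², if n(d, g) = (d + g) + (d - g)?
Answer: 11664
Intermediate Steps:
n(d, g) = 2*d
(-13 + (n(-4, -5) - 3)²)² = (-13 + (2*(-4) - 3)²)² = (-13 + (-8 - 3)²)² = (-13 + (-11)²)² = (-13 + 121)² = 108² = 11664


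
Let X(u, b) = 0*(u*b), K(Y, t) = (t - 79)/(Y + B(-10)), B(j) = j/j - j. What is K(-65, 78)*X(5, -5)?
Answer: 0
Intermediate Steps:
B(j) = 1 - j
K(Y, t) = (-79 + t)/(11 + Y) (K(Y, t) = (t - 79)/(Y + (1 - 1*(-10))) = (-79 + t)/(Y + (1 + 10)) = (-79 + t)/(Y + 11) = (-79 + t)/(11 + Y))
X(u, b) = 0 (X(u, b) = 0*(b*u) = 0)
K(-65, 78)*X(5, -5) = ((-79 + 78)/(11 - 65))*0 = (-1/(-54))*0 = -1/54*(-1)*0 = (1/54)*0 = 0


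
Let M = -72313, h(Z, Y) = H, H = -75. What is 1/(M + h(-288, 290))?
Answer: -1/72388 ≈ -1.3814e-5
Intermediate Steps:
h(Z, Y) = -75
1/(M + h(-288, 290)) = 1/(-72313 - 75) = 1/(-72388) = -1/72388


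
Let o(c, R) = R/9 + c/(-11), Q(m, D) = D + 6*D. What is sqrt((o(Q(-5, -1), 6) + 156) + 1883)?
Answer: sqrt(2221890)/33 ≈ 45.170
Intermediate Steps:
Q(m, D) = 7*D
o(c, R) = -c/11 + R/9 (o(c, R) = R*(1/9) + c*(-1/11) = R/9 - c/11 = -c/11 + R/9)
sqrt((o(Q(-5, -1), 6) + 156) + 1883) = sqrt(((-7*(-1)/11 + (1/9)*6) + 156) + 1883) = sqrt(((-1/11*(-7) + 2/3) + 156) + 1883) = sqrt(((7/11 + 2/3) + 156) + 1883) = sqrt((43/33 + 156) + 1883) = sqrt(5191/33 + 1883) = sqrt(67330/33) = sqrt(2221890)/33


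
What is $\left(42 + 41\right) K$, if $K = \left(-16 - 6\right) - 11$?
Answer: $-2739$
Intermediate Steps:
$K = -33$ ($K = -22 - 11 = -33$)
$\left(42 + 41\right) K = \left(42 + 41\right) \left(-33\right) = 83 \left(-33\right) = -2739$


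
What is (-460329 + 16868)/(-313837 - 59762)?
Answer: 443461/373599 ≈ 1.1870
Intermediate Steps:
(-460329 + 16868)/(-313837 - 59762) = -443461/(-373599) = -443461*(-1/373599) = 443461/373599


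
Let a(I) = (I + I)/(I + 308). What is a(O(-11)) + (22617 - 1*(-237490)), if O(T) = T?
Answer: 7022887/27 ≈ 2.6011e+5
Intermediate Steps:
a(I) = 2*I/(308 + I) (a(I) = (2*I)/(308 + I) = 2*I/(308 + I))
a(O(-11)) + (22617 - 1*(-237490)) = 2*(-11)/(308 - 11) + (22617 - 1*(-237490)) = 2*(-11)/297 + (22617 + 237490) = 2*(-11)*(1/297) + 260107 = -2/27 + 260107 = 7022887/27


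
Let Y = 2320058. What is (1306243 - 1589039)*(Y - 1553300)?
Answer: -216836095368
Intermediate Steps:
(1306243 - 1589039)*(Y - 1553300) = (1306243 - 1589039)*(2320058 - 1553300) = -282796*766758 = -216836095368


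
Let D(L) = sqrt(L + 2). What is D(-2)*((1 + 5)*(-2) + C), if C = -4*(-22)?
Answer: 0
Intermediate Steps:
C = 88
D(L) = sqrt(2 + L)
D(-2)*((1 + 5)*(-2) + C) = sqrt(2 - 2)*((1 + 5)*(-2) + 88) = sqrt(0)*(6*(-2) + 88) = 0*(-12 + 88) = 0*76 = 0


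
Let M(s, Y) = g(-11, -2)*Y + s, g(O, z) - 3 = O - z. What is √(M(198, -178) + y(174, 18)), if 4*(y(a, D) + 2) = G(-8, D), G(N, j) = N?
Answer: √1262 ≈ 35.525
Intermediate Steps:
y(a, D) = -4 (y(a, D) = -2 + (¼)*(-8) = -2 - 2 = -4)
g(O, z) = 3 + O - z (g(O, z) = 3 + (O - z) = 3 + O - z)
M(s, Y) = s - 6*Y (M(s, Y) = (3 - 11 - 1*(-2))*Y + s = (3 - 11 + 2)*Y + s = -6*Y + s = s - 6*Y)
√(M(198, -178) + y(174, 18)) = √((198 - 6*(-178)) - 4) = √((198 + 1068) - 4) = √(1266 - 4) = √1262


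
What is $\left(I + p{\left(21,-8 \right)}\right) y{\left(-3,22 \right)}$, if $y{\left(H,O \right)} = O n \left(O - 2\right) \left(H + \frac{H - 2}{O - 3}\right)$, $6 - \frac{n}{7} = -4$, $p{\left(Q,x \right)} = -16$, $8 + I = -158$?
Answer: $\frac{347547200}{19} \approx 1.8292 \cdot 10^{7}$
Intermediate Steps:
$I = -166$ ($I = -8 - 158 = -166$)
$n = 70$ ($n = 42 - -28 = 42 + 28 = 70$)
$y{\left(H,O \right)} = 70 O \left(-2 + O\right) \left(H + \frac{-2 + H}{-3 + O}\right)$ ($y{\left(H,O \right)} = O 70 \left(O - 2\right) \left(H + \frac{H - 2}{O - 3}\right) = 70 O \left(-2 + O\right) \left(H + \frac{-2 + H}{-3 + O}\right)$)
$\left(I + p{\left(21,-8 \right)}\right) y{\left(-3,22 \right)} = \left(-166 - 16\right) 70 \cdot 22 \frac{1}{-3 + 22} \left(4 - 44 + 4 \left(-3\right) - 3 \cdot 22^{2} - \left(-12\right) 22\right) = - 182 \cdot 70 \cdot 22 \cdot \frac{1}{19} \left(4 - 44 - 12 - 1452 + 264\right) = - 182 \cdot 70 \cdot 22 \cdot \frac{1}{19} \left(-1240\right) = \left(-182\right) \left(- \frac{1909600}{19}\right) = \frac{347547200}{19}$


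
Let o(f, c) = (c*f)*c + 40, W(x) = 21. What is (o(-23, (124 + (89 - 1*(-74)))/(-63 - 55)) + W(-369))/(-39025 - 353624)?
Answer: 1045123/5467244676 ≈ 0.00019116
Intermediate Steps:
o(f, c) = 40 + f*c² (o(f, c) = f*c² + 40 = 40 + f*c²)
(o(-23, (124 + (89 - 1*(-74)))/(-63 - 55)) + W(-369))/(-39025 - 353624) = ((40 - 23*(124 + (89 - 1*(-74)))²/(-63 - 55)²) + 21)/(-39025 - 353624) = ((40 - 23*(124 + (89 + 74))²/13924) + 21)/(-392649) = ((40 - 23*(124 + 163)²/13924) + 21)*(-1/392649) = ((40 - 23*(287*(-1/118))²) + 21)*(-1/392649) = ((40 - 23*(-287/118)²) + 21)*(-1/392649) = ((40 - 23*82369/13924) + 21)*(-1/392649) = ((40 - 1894487/13924) + 21)*(-1/392649) = (-1337527/13924 + 21)*(-1/392649) = -1045123/13924*(-1/392649) = 1045123/5467244676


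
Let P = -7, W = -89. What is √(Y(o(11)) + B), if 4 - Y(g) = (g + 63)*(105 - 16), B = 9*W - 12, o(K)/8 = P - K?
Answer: 80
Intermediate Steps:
o(K) = -56 - 8*K (o(K) = 8*(-7 - K) = -56 - 8*K)
B = -813 (B = 9*(-89) - 12 = -801 - 12 = -813)
Y(g) = -5603 - 89*g (Y(g) = 4 - (g + 63)*(105 - 16) = 4 - (63 + g)*89 = 4 - (5607 + 89*g) = 4 + (-5607 - 89*g) = -5603 - 89*g)
√(Y(o(11)) + B) = √((-5603 - 89*(-56 - 8*11)) - 813) = √((-5603 - 89*(-56 - 88)) - 813) = √((-5603 - 89*(-144)) - 813) = √((-5603 + 12816) - 813) = √(7213 - 813) = √6400 = 80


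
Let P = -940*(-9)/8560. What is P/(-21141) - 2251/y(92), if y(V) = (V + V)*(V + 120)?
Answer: -566231437/9804387744 ≈ -0.057753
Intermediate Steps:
y(V) = 2*V*(120 + V) (y(V) = (2*V)*(120 + V) = 2*V*(120 + V))
P = 423/428 (P = 8460*(1/8560) = 423/428 ≈ 0.98832)
P/(-21141) - 2251/y(92) = (423/428)/(-21141) - 2251*1/(184*(120 + 92)) = (423/428)*(-1/21141) - 2251/(2*92*212) = -47/1005372 - 2251/39008 = -566231437/9804387744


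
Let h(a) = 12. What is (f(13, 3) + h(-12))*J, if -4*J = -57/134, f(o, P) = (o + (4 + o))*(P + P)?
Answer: 1368/67 ≈ 20.418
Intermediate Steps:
f(o, P) = 2*P*(4 + 2*o) (f(o, P) = (4 + 2*o)*(2*P) = 2*P*(4 + 2*o))
J = 57/536 (J = -(-57)/(4*134) = -¼*(-57/134) = 57/536 ≈ 0.10634)
(f(13, 3) + h(-12))*J = (4*3*(2 + 13) + 12)*(57/536) = (4*3*15 + 12)*(57/536) = (180 + 12)*(57/536) = 192*(57/536) = 1368/67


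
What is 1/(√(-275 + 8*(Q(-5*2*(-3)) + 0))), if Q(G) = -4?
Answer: -I*√307/307 ≈ -0.057073*I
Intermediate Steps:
1/(√(-275 + 8*(Q(-5*2*(-3)) + 0))) = 1/(√(-275 + 8*(-4 + 0))) = 1/(√(-275 + 8*(-4))) = 1/(√(-275 - 32)) = 1/(√(-307)) = 1/(I*√307) = -I*√307/307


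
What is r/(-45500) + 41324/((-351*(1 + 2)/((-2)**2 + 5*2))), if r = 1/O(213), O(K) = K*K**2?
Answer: -724725394036003/1319080990500 ≈ -549.42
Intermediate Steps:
O(K) = K**3
r = 1/9663597 (r = 1/(213**3) = 1/9663597 ≈ 1.0348e-7)
r/(-45500) + 41324/((-351*(1 + 2)/((-2)**2 + 5*2))) = (1/9663597)/(-45500) + 41324/((-351*(1 + 2)/((-2)**2 + 5*2))) = (1/9663597)*(-1/45500) + 41324/((-1053/(4 + 10))) = -1/439693663500 + 41324/((-1053/14)) = -1/439693663500 + 41324/((-351*3/14)) = -1/439693663500 + 41324/(-1053/14) = -1/439693663500 + 41324*(-14/1053) = -1/439693663500 - 578536/1053 = -724725394036003/1319080990500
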